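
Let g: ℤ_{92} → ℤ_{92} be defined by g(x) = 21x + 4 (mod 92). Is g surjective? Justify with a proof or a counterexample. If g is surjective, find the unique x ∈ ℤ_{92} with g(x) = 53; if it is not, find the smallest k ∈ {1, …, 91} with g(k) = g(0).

33

Recall: surjectivity means every element of the codomain has a preimage under g.
Since gcd(21, 92) = 1, 21 is invertible modulo 92. Euclid's algorithm: 92 = 4·21 + 8, 21 = 2·8 + 5, 8 = 1·5 + 3, 5 = 1·3 + 2, 3 = 1·2 + 1; back-substituting gives 1 = 57·21 − 13·92, so 21⁻¹ ≡ 57 (mod 92).
Then y ↦ 57(y − 4) is a two-sided inverse to g, so every y ∈ ℤ_{92} has a preimage.
Thus g is surjective.
Since g is surjective, we find g⁻¹(53): we need 21x ≡ 53 − 4 ≡ 49 (mod 92). Using 21⁻¹ = 57: x ≡ 57·49 = 2793 = 30·92 + 33, so x = 33.
Check: g(33) = 21·33 + 4 = 697 = 7·92 + 53 ≡ 53 (mod 92).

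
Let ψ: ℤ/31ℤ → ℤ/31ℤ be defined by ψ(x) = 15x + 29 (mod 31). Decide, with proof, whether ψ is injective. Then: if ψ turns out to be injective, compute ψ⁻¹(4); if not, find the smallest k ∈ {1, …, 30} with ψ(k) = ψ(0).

Suppose ψ(u) = ψ(v) in ℤ/31ℤ. Then 15u + 29 ≡ 15v + 29 (mod 31), thus 15(u − v) ≡ 0 (mod 31).
Since gcd(15, 31) = 1, 15 is invertible modulo 31, therefore u − v ≡ 0 (mod 31), i.e. u = v.
So ψ is injective.
We now compute 15⁻¹ mod 31 explicitly. Euclid's algorithm: 31 = 2·15 + 1; back-substituting gives 1 = 29·15 − 14·31, so 15⁻¹ ≡ 29 (mod 31).
Since ψ is injective, we compute ψ⁻¹(4): solve 15x + 29 ≡ 4 (mod 31), i.e. 15x ≡ 6 (mod 31).
Multiplying by 15⁻¹ = 29 gives x ≡ 29·6 = 174 = 5·31 + 19 ≡ 19 (mod 31).
Check: ψ(19) = 15·19 + 29 = 314 = 10·31 + 4 ≡ 4 (mod 31).

19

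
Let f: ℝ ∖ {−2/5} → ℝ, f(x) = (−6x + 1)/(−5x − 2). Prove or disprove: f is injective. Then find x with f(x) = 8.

Suppose f(x_1) = f(x_2). Cross-multiplying: (−6x_1 + 1)(−5x_2 − 2) = (−6x_2 + 1)(−5x_1 − 2).
Expanding both sides and cancelling the symmetric terms leaves 17·(x_1 − x_2) = 0. Since 17 ≠ 0, x_1 = x_2. So f is injective.
Solving f(x) = 8: cross-multiplying gives −6x + 1 = 8(−5x − 2), which rearranges to 34x = −17, so x = −1/2.

-1/2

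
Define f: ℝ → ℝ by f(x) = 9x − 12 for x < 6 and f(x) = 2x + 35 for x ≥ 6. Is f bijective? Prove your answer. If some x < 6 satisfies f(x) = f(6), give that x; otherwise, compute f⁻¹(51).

8

Both pieces are strictly increasing (slopes 9 and 2), so each is injective on its own interval.
The left piece maps (−∞, 6) onto (−∞, 42); the right piece maps [6, ∞) onto [47, ∞).
The images leave a gap (42 has no preimage), so f is not surjective, hence not bijective.
Because the two images are disjoint, no x < 6 has f(x) = f(6), so we compute f⁻¹(51): 51 lies in [47, ∞), so solve 2x + 35 = 51: x = (51 − 35)/2 = 8.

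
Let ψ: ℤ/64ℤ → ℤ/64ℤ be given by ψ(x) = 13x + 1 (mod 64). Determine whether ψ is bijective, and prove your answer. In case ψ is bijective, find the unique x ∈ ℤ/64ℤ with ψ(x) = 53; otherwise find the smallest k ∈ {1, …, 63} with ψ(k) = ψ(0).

Recall that ψ is injective when ψ(x_1) = ψ(x_2) forces x_1 = x_2.
Suppose ψ(x_1) = ψ(x_2) in ℤ/64ℤ. Then 13x_1 + 1 ≡ 13x_2 + 1 (mod 64), thus 13(x_1 − x_2) ≡ 0 (mod 64).
Since gcd(13, 64) = 1, 13 is invertible modulo 64, so x_1 − x_2 ≡ 0 (mod 64), i.e. x_1 = x_2.
We now compute 13⁻¹ mod 64 explicitly. Euclid's algorithm: 64 = 4·13 + 12, 13 = 1·12 + 1; back-substituting gives 1 = 5·13 − 1·64, so 13⁻¹ ≡ 5 (mod 64).
Then y ↦ 5(y − 1) is a two-sided inverse to ψ, so every y ∈ ℤ/64ℤ has a preimage.
Thus ψ is bijective.
Since ψ is bijective, we find ψ⁻¹(53): we need 13x ≡ 53 − 1 ≡ 52 (mod 64). Using 13⁻¹ = 5: x ≡ 5·52 = 260 = 4·64 + 4, so x = 4.
Check: ψ(4) = 13·4 + 1 = 53 ≡ 53 (mod 64).

4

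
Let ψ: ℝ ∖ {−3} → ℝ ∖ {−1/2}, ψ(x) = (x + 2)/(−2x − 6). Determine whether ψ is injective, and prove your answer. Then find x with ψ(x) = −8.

-46/15

Suppose ψ(u) = ψ(v). Cross-multiplying: (u + 2)(−2v − 6) = (v + 2)(−2u − 6).
Expanding both sides and cancelling the symmetric terms leaves −2·(u − v) = 0. Since −2 ≠ 0, u = v. Therefore ψ is injective.
Solving ψ(x) = −8: cross-multiplying gives x + 2 = −8(−2x − 6), which rearranges to −15x = 46, so x = −46/15.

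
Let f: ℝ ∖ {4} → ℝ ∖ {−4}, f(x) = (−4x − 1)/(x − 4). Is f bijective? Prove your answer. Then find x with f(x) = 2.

Suppose f(a) = f(b). Cross-multiplying: (−4a − 1)(b − 4) = (−4b − 1)(a − 4).
Expanding both sides and cancelling the symmetric terms leaves 17·(a − b) = 0. Since 17 ≠ 0, a = b. Hence f is injective.
For any y ≠ −4, solving y(x − 4) = −4x − 1 for x gives a well-defined x ≠ 4. So f is surjective.
So f is bijective.
Solving f(x) = 2: cross-multiplying gives −4x − 1 = 2(x − 4), which rearranges to −6x = −7, so x = 7/6.

7/6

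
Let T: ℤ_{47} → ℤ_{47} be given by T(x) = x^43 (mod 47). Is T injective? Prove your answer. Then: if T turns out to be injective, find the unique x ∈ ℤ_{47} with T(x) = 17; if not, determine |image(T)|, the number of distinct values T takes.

12

Since 47 is prime, the nonzero elements of ℤ_{47} form a cyclic group of order 46.
As gcd(43, 46) = 1, raising to the 43rd power is a bijection on this group: if s^43 ≡ t^43 then (st^{−1})^43 = 1, and the only element of order dividing gcd(43, 46) = 1 is 1, so s = t.
With T(0) = 0 this makes T injective on all of ℤ_{47}, hence bijective (finite equal-size domain and codomain). In particular T is injective.
Since T is injective, we find the preimage of 17. The inverse of x ↦ x^43 on (ℤ_{47})^× is x ↦ x^15, because 43·15 = 645 = 14·46 + 1 ≡ 1 (mod 46) and x^{46} = 1 for x ≠ 0 (Fermat). So T⁻¹(17) = 17^15 mod 47.
Repeated squaring mod 47: 17^1 ≡ 17, 17^2 ≡ 17² = 289 ≡ 7, 17^4 ≡ 7² = 49 ≡ 2, 17^8 ≡ 2² = 4. Since 15 = 8 + 4 + 2 + 1, 17^15 ≡ 4·2·7·17: 4·2 = 8, then 8·7 = 56 ≡ 9, then 9·17 = 153 ≡ 12. So 17^15 ≡ 12 (mod 47).
Hence T⁻¹(17) = 12.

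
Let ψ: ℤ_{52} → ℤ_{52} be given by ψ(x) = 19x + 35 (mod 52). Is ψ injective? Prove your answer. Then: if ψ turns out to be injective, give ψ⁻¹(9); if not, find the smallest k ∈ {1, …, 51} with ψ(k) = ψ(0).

If ψ(x_1) = ψ(x_2), then 19x_1 ≡ 19x_2 (mod 52). Because gcd(19, 52) = 1, we may cancel 19 to get x_1 ≡ x_2 (mod 52).
Thus ψ is injective.
We now compute 19⁻¹ mod 52 explicitly. Euclid's algorithm: 52 = 2·19 + 14, 19 = 1·14 + 5, 14 = 2·5 + 4, 5 = 1·4 + 1; back-substituting gives 1 = 11·19 − 4·52, so 19⁻¹ ≡ 11 (mod 52).
Since ψ is injective, we find ψ⁻¹(9): we need 19x ≡ 9 − 35 ≡ 26 (mod 52). Using 19⁻¹ = 11: x ≡ 11·26 = 286 = 5·52 + 26, so x = 26.
Check: ψ(26) = 19·26 + 35 = 529 = 10·52 + 9 ≡ 9 (mod 52).

26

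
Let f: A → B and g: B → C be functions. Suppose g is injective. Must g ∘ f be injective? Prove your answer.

not injective

No. Take A = {0, 1}, B = C = {0, 1, 2, 3, 4}, f(0) = f(1) = 0, and g = identity (injective).
Then (g ∘ f)(0) = (g ∘ f)(1) = 0 with 0 ≠ 1, so g ∘ f is not injective.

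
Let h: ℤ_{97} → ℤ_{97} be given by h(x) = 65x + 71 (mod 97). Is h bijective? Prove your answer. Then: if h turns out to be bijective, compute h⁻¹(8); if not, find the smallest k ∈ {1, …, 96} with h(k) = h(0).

By definition, h is injective when h(x_1) = h(x_2) forces x_1 = x_2.
Suppose h(x_1) = h(x_2) in ℤ_{97}. Then 65x_1 + 71 ≡ 65x_2 + 71 (mod 97), therefore 65(x_1 − x_2) ≡ 0 (mod 97).
Since gcd(65, 97) = 1, 65 is invertible modulo 97, hence x_1 − x_2 ≡ 0 (mod 97), i.e. x_1 = x_2.
We now compute 65⁻¹ mod 97 explicitly. Euclid's algorithm: 97 = 1·65 + 32, 65 = 2·32 + 1; back-substituting gives 1 = 3·65 − 2·97, so 65⁻¹ ≡ 3 (mod 97).
Then y ↦ 3(y − 71) is a two-sided inverse to h, so every y ∈ ℤ_{97} has a preimage.
Hence h is bijective.
Since h is bijective, we compute h⁻¹(8): solve 65x + 71 ≡ 8 (mod 97), i.e. 65x ≡ 34 (mod 97).
Multiplying by 65⁻¹ = 3 gives x ≡ 3·34 = 102 = 1·97 + 5 ≡ 5 (mod 97).
Check: h(5) = 65·5 + 71 = 396 = 4·97 + 8 ≡ 8 (mod 97).

5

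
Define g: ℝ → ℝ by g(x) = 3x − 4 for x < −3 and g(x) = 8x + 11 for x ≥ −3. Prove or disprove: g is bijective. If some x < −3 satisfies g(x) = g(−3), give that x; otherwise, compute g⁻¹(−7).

Both pieces are strictly increasing (slopes 3 and 8), so each is injective on its own interval.
The left piece maps (−∞, −3) onto (−∞, −13); the right piece maps [−3, ∞) onto [−13, ∞).
Since −13 = −13, the images partition ℝ: g is injective and surjective, hence bijective.
Because the two images are disjoint, no x < −3 has g(x) = g(−3), so we compute g⁻¹(−7): −7 lies in [−13, ∞), so solve 8x + 11 = −7: x = (−7 − 11)/8 = −9/4.

-9/4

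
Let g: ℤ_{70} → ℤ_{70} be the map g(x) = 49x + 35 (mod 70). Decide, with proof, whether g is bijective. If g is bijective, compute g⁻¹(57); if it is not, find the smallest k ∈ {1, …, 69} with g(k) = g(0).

10

We have gcd(49, 70) = 7 > 1. Taking s = 0 and t = 10: g(0) = 35 and g(10) = 49·10 + 35 = 525 ≡ 35 (mod 70).
So g(0) = g(10) while 0 ≠ 10, hence g is not injective, hence not bijective.
Since g is not bijective, we find the least positive k with g(k) = g(0): this means 49k ≡ 0 (mod 70), i.e. 70 ∣ 49k. Since gcd(49, 70) = 7, dividing through by 7 this holds exactly when 10 ∣ 7k, and as gcd(7, 10) = 1, exactly when 10 ∣ k.
The smallest positive such k is 10.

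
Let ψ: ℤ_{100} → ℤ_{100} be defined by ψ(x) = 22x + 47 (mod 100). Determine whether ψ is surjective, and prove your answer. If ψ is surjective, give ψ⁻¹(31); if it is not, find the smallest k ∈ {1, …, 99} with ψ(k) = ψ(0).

Since gcd(22, 100) = 2, we have 22x ≡ 0 (mod 2) for all x, so ψ(x) ≡ 1 (mod 2).
But 0 ≢ 1 (mod 2), so 0 ∈ ℤ_{100} has no preimage. Therefore ψ is not surjective.
Since ψ is not surjective, we find the least positive k with ψ(k) = ψ(0): this means 22k ≡ 0 (mod 100), i.e. 100 ∣ 22k. Since gcd(22, 100) = 2, dividing through by 2 this holds exactly when 50 ∣ 11k, and as gcd(11, 50) = 1, exactly when 50 ∣ k.
The smallest positive such k is 50.

50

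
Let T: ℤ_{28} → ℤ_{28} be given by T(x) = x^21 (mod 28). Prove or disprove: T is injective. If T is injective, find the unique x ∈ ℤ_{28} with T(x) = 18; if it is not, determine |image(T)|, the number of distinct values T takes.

T(2): Repeated squaring mod 28: 2^1 ≡ 2, 2^2 ≡ 2² = 4, 2^4 ≡ 4² = 16, 2^8 ≡ 16² = 256 ≡ 4, 2^16 ≡ 4² = 16. Since 21 = 16 + 4 + 1, 2^21 ≡ 16·16·2: 16·16 = 256 ≡ 4, then 4·2 = 8. So 2^21 ≡ 8 (mod 28).
T(4): Repeated squaring mod 28: 4^1 ≡ 4, 4^2 ≡ 4² = 16, 4^4 ≡ 16² = 256 ≡ 4, 4^8 ≡ 4² = 16, 4^16 ≡ 16² = 256 ≡ 4. Since 21 = 16 + 4 + 1, 4^21 ≡ 4·4·4: 4·4 = 16, then 16·4 = 64 ≡ 8. So 4^21 ≡ 8 (mod 28).
So T(2) = T(4) = 8 while 2 ≠ 4, therefore T is not injective.
Since T is not injective, we determine |image(T)|. Computing x^21 mod 28 for each x (by repeated squaring, reducing mod 28 at every step), the values T(0), T(1), …, T(27) are: 0, 1, 8, 27, 8, 13, 20, 7, 8, 1, 20, 15, 20, 13, 0, 15, 8, 13, 8, 27, 20, 21, 8, 15, 20, 1, 20, 27.
The distinct values are {0, 1, 7, 8, 13, 15, 20, 21, 27}; there are 9 of them.

9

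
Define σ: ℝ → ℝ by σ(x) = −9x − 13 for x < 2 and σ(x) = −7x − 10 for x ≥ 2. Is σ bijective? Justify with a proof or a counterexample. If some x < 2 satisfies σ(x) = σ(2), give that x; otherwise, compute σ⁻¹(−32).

Both pieces are strictly decreasing (slopes −9 and −7), so each is injective on its own interval.
The left piece maps (−∞, 2) onto (−31, ∞); the right piece maps [2, ∞) onto (−∞, −24].
These images overlap. In particular σ(2) = −24 (right piece), and solving −9x − 13 = −24 on the left piece gives x = 11/9 < 2.
So σ(11/9) = σ(2) with 11/9 ≠ 2, and σ is not injective, hence not bijective. This x = 11/9 is the requested value below 2.

11/9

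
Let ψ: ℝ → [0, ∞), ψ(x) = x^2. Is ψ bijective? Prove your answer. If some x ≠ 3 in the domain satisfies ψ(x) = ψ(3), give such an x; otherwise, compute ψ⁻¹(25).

-3

ψ(3) = 9 = (−3)^2 = ψ(−3) (since 2 is even), with 3 ≠ −3. So ψ is not injective, hence not bijective.
For the follow-up, such an x exists: taking x = −3 ∈ ℝ gives ψ(−3) = 9 = ψ(3) with −3 ≠ 3.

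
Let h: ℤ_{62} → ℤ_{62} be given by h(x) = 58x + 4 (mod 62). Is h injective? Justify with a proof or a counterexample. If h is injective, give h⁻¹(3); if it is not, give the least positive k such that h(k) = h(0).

31

By definition, injectivity means: for all x_1, x_2 in the domain, h(x_1) = h(x_2) implies x_1 = x_2.
We have gcd(58, 62) = 2 > 1. Taking x_1 = 0 and x_2 = 31: h(0) = 4 and h(31) = 58·31 + 4 = 1802 ≡ 4 (mod 62).
So h(0) = h(31) while 0 ≠ 31, so h is not injective.
Since h is not injective, we find the least positive k with h(k) = h(0): this means 58k ≡ 0 (mod 62), i.e. 62 ∣ 58k. Since gcd(58, 62) = 2, dividing through by 2 this holds exactly when 31 ∣ 29k, and as gcd(29, 31) = 1, exactly when 31 ∣ k.
The smallest positive such k is 31.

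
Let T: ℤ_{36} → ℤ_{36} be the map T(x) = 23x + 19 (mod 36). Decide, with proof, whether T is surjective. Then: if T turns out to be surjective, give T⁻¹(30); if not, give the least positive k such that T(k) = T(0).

13

Since gcd(23, 36) = 1, 23 is invertible modulo 36. Euclid's algorithm: 36 = 1·23 + 13, 23 = 1·13 + 10, 13 = 1·10 + 3, 10 = 3·3 + 1; back-substituting gives 1 = 11·23 − 7·36, so 23⁻¹ ≡ 11 (mod 36).
For any y ∈ ℤ_{36}, x = 11(y − 19) mod 36 satisfies T(x) = 23·11(y − 19) + 19 ≡ y (since 23·11 ≡ 1 mod 36). So every y has a preimage.
So T is surjective.
Since T is surjective, we find T⁻¹(30): we need 23x ≡ 30 − 19 ≡ 11 (mod 36). Using 23⁻¹ = 11: x ≡ 11·11 = 121 = 3·36 + 13, so x = 13.
Check: T(13) = 23·13 + 19 = 318 = 8·36 + 30 ≡ 30 (mod 36).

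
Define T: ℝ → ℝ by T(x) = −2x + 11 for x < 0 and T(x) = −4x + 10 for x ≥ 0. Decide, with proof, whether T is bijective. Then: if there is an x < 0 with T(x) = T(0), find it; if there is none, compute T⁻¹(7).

3/4

Both pieces are strictly decreasing (slopes −2 and −4), so each is injective on its own interval.
The left piece maps (−∞, 0) onto (11, ∞); the right piece maps [0, ∞) onto (−∞, 10].
The images leave a gap (11 has no preimage), so T is not surjective, hence not bijective.
Because the two images are disjoint, no x < 0 has T(x) = T(0), so we compute T⁻¹(7): 7 lies in (−∞, 10], so solve −4x + 10 = 7: x = (7 − 10)/(−4) = 3/4.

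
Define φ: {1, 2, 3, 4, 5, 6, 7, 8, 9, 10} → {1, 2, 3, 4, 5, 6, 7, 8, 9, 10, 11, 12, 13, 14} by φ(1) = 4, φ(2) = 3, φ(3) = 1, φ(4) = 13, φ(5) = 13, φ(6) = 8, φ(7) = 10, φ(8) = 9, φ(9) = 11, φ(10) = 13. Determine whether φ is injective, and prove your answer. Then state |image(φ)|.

8

φ(4) = 13 = φ(5) with 4 ≠ 5, so φ is not injective.
The image of φ is {1, 3, 4, 8, 9, 10, 11, 13}, which has 8 elements.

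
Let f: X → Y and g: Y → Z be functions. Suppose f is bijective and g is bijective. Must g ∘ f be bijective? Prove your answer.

bijective

Injectivity: if g(f(x_1)) = g(f(x_2)) then f(x_1) = f(x_2) (g injective) so x_1 = x_2 (f injective).
Surjectivity: for c ∈ Z pick b with g(b) = c, then a with f(a) = b; then (g ∘ f)(a) = c.
Hence g ∘ f is bijective.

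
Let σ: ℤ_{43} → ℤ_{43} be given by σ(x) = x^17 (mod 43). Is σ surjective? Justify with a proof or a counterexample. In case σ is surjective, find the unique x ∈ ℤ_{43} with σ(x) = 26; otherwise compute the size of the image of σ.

3

Since 43 is prime, the nonzero elements of ℤ_{43} form a cyclic group of order 42.
As gcd(17, 42) = 1, raising to the 17th power is a bijection on this group: if u^17 ≡ v^17 then (uv^{−1})^17 = 1, and the only element of order dividing gcd(17, 42) = 1 is 1, so u = v.
With σ(0) = 0 this makes σ injective on all of ℤ_{43}, hence bijective (finite equal-size domain and codomain). In particular σ is surjective.
Since σ is surjective, we find the preimage of 26. The inverse of x ↦ x^17 on (ℤ_{43})^× is x ↦ x^5, because 17·5 = 85 = 2·42 + 1 ≡ 1 (mod 42) and x^{42} = 1 for x ≠ 0 (Fermat). So σ⁻¹(26) = 26^5 mod 43.
Repeated squaring mod 43: 26^1 ≡ 26, 26^2 ≡ 26² = 676 ≡ 31, 26^4 ≡ 31² = 961 ≡ 15. Since 5 = 4 + 1, 26^5 ≡ 15·26: 15·26 = 390 ≡ 3. So 26^5 ≡ 3 (mod 43).
Hence σ⁻¹(26) = 3.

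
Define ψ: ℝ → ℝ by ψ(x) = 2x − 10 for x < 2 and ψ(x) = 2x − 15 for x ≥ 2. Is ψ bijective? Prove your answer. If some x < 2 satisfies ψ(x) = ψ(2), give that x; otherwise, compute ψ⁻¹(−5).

Both pieces are strictly increasing (slopes 2 and 2), so each is injective on its own interval.
The left piece maps (−∞, 2) onto (−∞, −6); the right piece maps [2, ∞) onto [−11, ∞).
These images overlap. In particular ψ(2) = −11 (right piece), and solving 2x − 10 = −11 on the left piece gives x = −1/2 < 2.
So ψ(−1/2) = ψ(2) with −1/2 ≠ 2, and ψ is not injective, hence not bijective. This x = −1/2 is the requested value below 2.

-1/2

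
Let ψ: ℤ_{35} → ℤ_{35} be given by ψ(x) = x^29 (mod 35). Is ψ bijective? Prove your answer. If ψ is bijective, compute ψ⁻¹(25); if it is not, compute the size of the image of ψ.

30

Computing x^29 mod 35 for each x (by repeated squaring, reducing mod 35 at every step), the values ψ(0), ψ(1), …, ψ(34) are: 0, 1, 32, 33, 9, 10, 6, 7, 8, 4, 5, 16, 17, 13, 14, 15, 11, 12, 23, 24, 20, 21, 22, 18, 19, 30, 31, 27, 28, 29, 25, 26, 2, 3, 34.
Every element of ℤ_{35} appears exactly once in this list, so ψ is a bijection, and in particular bijective.
Since ψ is bijective, we read off the preimage of 25 from the same table: ψ(30) = 25, so ψ⁻¹(25) = 30.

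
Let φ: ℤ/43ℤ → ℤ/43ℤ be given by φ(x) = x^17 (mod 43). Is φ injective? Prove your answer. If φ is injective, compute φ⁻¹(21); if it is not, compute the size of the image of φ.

Since 43 is prime, the nonzero elements of ℤ/43ℤ form a cyclic group of order 42.
As gcd(17, 42) = 1, raising to the 17th power is a bijection on this group: if x_1^17 ≡ x_2^17 then (x_1x_2^{−1})^17 = 1, and the only element of order dividing gcd(17, 42) = 1 is 1, so x_1 = x_2.
With φ(0) = 0 this makes φ injective on all of ℤ/43ℤ, hence bijective (finite equal-size domain and codomain). In particular φ is injective.
Since φ is injective, we find the preimage of 21. The inverse of x ↦ x^17 on (ℤ/43ℤ)^× is x ↦ x^5, because 17·5 = 85 = 2·42 + 1 ≡ 1 (mod 42) and x^{42} = 1 for x ≠ 0 (Fermat). So φ⁻¹(21) = 21^5 mod 43.
Repeated squaring mod 43: 21^1 ≡ 21, 21^2 ≡ 21² = 441 ≡ 11, 21^4 ≡ 11² = 121 ≡ 35. Since 5 = 4 + 1, 21^5 ≡ 35·21: 35·21 = 735 ≡ 4. So 21^5 ≡ 4 (mod 43).
Hence φ⁻¹(21) = 4.

4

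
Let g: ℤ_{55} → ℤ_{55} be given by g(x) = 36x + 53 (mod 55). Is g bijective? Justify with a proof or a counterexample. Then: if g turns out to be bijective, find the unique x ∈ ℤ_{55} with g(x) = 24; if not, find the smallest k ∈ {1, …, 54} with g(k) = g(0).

If g(u) = g(v), then 36u ≡ 36v (mod 55). Because gcd(36, 55) = 1, we may cancel 36 to get u ≡ v (mod 55).
We now compute 36⁻¹ mod 55 explicitly. Euclid's algorithm: 55 = 1·36 + 19, 36 = 1·19 + 17, 19 = 1·17 + 2, 17 = 8·2 + 1; back-substituting gives 1 = 26·36 − 17·55, so 36⁻¹ ≡ 26 (mod 55).
For any y ∈ ℤ_{55}, x = 26(y − 53) mod 55 satisfies g(x) = 36·26(y − 53) + 53 ≡ y (since 36·26 ≡ 1 mod 55). So every y has a preimage.
Hence g is bijective.
Since g is bijective, we compute g⁻¹(24): solve 36x + 53 ≡ 24 (mod 55), i.e. 36x ≡ 26 (mod 55).
Multiplying by 36⁻¹ = 26 gives x ≡ 26·26 = 676 = 12·55 + 16 ≡ 16 (mod 55).
Check: g(16) = 36·16 + 53 = 629 = 11·55 + 24 ≡ 24 (mod 55).

16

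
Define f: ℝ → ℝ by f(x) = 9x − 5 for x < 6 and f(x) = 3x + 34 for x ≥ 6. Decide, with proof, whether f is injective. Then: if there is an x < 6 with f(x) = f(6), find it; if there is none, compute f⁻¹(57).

Both pieces are strictly increasing (slopes 9 and 3), so each is injective on its own interval.
The left piece maps (−∞, 6) onto (−∞, 49); the right piece maps [6, ∞) onto [52, ∞).
These images are disjoint, so no value is attained by both pieces. Therefore f is injective.
Because the two images are disjoint, no x < 6 has f(x) = f(6), so we compute f⁻¹(57): 57 lies in [52, ∞), so solve 3x + 34 = 57: x = (57 − 34)/3 = 23/3.

23/3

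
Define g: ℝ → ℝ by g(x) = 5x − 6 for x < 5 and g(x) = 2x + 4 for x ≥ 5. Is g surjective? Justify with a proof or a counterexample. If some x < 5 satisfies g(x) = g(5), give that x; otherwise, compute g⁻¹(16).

Both pieces are strictly increasing (slopes 5 and 2), so each is injective on its own interval.
The left piece maps (−∞, 5) onto (−∞, 19); the right piece maps [5, ∞) onto [14, ∞).
The union (−∞, 19) ∪ [14, ∞) covers ℝ, so g is surjective.
For the follow-up: the images overlap, so an x < 5 with g(x) = g(5) exists. g(5) = 14; solving 5x − 6 = 14 for x < 5 gives x = (14 + 6)/5 = 4.

4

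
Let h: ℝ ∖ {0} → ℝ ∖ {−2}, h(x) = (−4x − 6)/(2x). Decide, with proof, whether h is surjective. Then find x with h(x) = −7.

3/5

For any y ≠ −2, solving y(2x) = −4x − 6 for x gives a well-defined x ≠ 0. So h is surjective.
Solving h(x) = −7: cross-multiplying gives −4x − 6 = −7(2x), which rearranges to 10x = 6, so x = 3/5.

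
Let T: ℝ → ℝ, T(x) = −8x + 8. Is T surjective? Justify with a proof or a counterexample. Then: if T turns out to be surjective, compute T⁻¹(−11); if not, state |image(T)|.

19/8

For any y ∈ ℝ, x = (y − 8)/(−8) satisfies T(x) = y.
Thus T is surjective.
Since T is surjective, we compute T⁻¹(−11) = (−11 − 8)/(−8) = 19/8.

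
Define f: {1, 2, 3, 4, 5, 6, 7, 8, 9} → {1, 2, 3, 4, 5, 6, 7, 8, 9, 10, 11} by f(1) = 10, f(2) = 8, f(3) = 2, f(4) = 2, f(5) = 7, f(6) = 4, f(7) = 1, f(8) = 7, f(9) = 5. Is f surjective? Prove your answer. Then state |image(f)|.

No element maps to 3, so f is not surjective.
The image of f is {1, 2, 4, 5, 7, 8, 10}, which has 7 elements.

7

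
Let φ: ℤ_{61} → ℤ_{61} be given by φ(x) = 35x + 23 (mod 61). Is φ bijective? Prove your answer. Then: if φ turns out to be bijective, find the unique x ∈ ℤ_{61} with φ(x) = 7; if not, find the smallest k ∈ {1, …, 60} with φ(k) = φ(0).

If φ(u) = φ(v), then 35u ≡ 35v (mod 61). Because gcd(35, 61) = 1, we may cancel 35 to get u ≡ v (mod 61).
We now compute 35⁻¹ mod 61 explicitly. Euclid's algorithm: 61 = 1·35 + 26, 35 = 1·26 + 9, 26 = 2·9 + 8, 9 = 1·8 + 1; back-substituting gives 1 = 7·35 − 4·61, so 35⁻¹ ≡ 7 (mod 61).
For any y ∈ ℤ_{61}, x = 7(y − 23) mod 61 satisfies φ(x) = 35·7(y − 23) + 23 ≡ y (since 35·7 ≡ 1 mod 61). So every y has a preimage.
So φ is bijective.
Since φ is bijective, we compute φ⁻¹(7): solve 35x + 23 ≡ 7 (mod 61), i.e. 35x ≡ 45 (mod 61).
Multiplying by 35⁻¹ = 7 gives x ≡ 7·45 = 315 = 5·61 + 10 ≡ 10 (mod 61).
Check: φ(10) = 35·10 + 23 = 373 = 6·61 + 7 ≡ 7 (mod 61).

10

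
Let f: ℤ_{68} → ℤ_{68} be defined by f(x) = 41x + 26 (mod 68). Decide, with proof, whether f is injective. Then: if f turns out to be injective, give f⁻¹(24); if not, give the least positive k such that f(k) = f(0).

If f(s) = f(t), then 41s ≡ 41t (mod 68). Because gcd(41, 68) = 1, we may cancel 41 to get s ≡ t (mod 68).
Hence f is injective.
We now compute 41⁻¹ mod 68 explicitly. Euclid's algorithm: 68 = 1·41 + 27, 41 = 1·27 + 14, 27 = 1·14 + 13, 14 = 1·13 + 1; back-substituting gives 1 = 5·41 − 3·68, so 41⁻¹ ≡ 5 (mod 68).
Since f is injective, we compute f⁻¹(24): solve 41x + 26 ≡ 24 (mod 68), i.e. 41x ≡ 66 (mod 68).
Multiplying by 41⁻¹ = 5 gives x ≡ 5·66 = 330 = 4·68 + 58 ≡ 58 (mod 68).
Check: f(58) = 41·58 + 26 = 2404 = 35·68 + 24 ≡ 24 (mod 68).

58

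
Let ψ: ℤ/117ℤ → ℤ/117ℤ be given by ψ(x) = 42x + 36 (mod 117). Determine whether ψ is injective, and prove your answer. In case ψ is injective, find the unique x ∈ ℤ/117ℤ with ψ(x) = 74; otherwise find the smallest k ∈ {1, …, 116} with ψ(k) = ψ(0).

We have gcd(42, 117) = 3 > 1. Taking a = 0 and b = 39: ψ(0) = 36 and ψ(39) = 42·39 + 36 = 1674 ≡ 36 (mod 117).
So ψ(0) = ψ(39) while 0 ≠ 39, hence ψ is not injective.
Since ψ is not injective, we find the least positive k with ψ(k) = ψ(0): this means 42k ≡ 0 (mod 117), i.e. 117 ∣ 42k. Since gcd(42, 117) = 3, dividing through by 3 this holds exactly when 39 ∣ 14k, and as gcd(14, 39) = 1, exactly when 39 ∣ k.
The smallest positive such k is 39.

39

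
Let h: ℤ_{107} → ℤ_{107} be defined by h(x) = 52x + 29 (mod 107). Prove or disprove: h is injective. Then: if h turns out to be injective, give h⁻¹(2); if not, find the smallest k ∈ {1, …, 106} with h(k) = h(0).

18

Suppose h(s) = h(t) in ℤ_{107}. Then 52s + 29 ≡ 52t + 29 (mod 107), hence 52(s − t) ≡ 0 (mod 107).
Since gcd(52, 107) = 1, 52 is invertible modulo 107, thus s − t ≡ 0 (mod 107), i.e. s = t.
So h is injective.
We now compute 52⁻¹ mod 107 explicitly. Euclid's algorithm: 107 = 2·52 + 3, 52 = 17·3 + 1; back-substituting gives 1 = 35·52 − 17·107, so 52⁻¹ ≡ 35 (mod 107).
Since h is injective, we compute h⁻¹(2): solve 52x + 29 ≡ 2 (mod 107), i.e. 52x ≡ 80 (mod 107).
Multiplying by 52⁻¹ = 35 gives x ≡ 35·80 = 2800 = 26·107 + 18 ≡ 18 (mod 107).
Check: h(18) = 52·18 + 29 = 965 = 9·107 + 2 ≡ 2 (mod 107).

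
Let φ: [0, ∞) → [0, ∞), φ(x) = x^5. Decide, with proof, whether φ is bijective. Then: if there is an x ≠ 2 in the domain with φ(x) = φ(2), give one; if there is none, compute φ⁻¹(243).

On [0, ∞), x ↦ x^5 is strictly increasing (injective) and for any y ∈ [0, ∞) the 5th root y^{1/5} lies in [0, ∞) (surjective). So φ is bijective.
Since x ↦ x^5 is strictly increasing on [0, ∞), it is injective there, so no x ≠ 2 in the domain has φ(x) = φ(2). We therefore compute φ⁻¹(243) = 243^{1/5} = 3 (indeed 3^5 = 243).

3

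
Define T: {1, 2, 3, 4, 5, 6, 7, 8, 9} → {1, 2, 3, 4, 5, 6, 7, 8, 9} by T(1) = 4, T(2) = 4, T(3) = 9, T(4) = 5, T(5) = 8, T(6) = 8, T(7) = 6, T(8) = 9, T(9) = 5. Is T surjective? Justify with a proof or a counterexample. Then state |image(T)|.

5

No element maps to 1, so T is not surjective.
The image of T is {4, 5, 6, 8, 9}, which has 5 elements.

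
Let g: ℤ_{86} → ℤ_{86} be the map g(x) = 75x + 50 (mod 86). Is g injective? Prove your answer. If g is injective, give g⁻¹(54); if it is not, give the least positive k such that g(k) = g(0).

If g(u) = g(v), then 75u ≡ 75v (mod 86). Because gcd(75, 86) = 1, we may cancel 75 to get u ≡ v (mod 86).
Thus g is injective.
We now compute 75⁻¹ mod 86 explicitly. Euclid's algorithm: 86 = 1·75 + 11, 75 = 6·11 + 9, 11 = 1·9 + 2, 9 = 4·2 + 1; back-substituting gives 1 = 39·75 − 34·86, so 75⁻¹ ≡ 39 (mod 86).
Since g is injective, we find g⁻¹(54): we need 75x ≡ 54 − 50 ≡ 4 (mod 86). Using 75⁻¹ = 39: x ≡ 39·4 = 156 = 1·86 + 70, so x = 70.
Check: g(70) = 75·70 + 50 = 5300 = 61·86 + 54 ≡ 54 (mod 86).

70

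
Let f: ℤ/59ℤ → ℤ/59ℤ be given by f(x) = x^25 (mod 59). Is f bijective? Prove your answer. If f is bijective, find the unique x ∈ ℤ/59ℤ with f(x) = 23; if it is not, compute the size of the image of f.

Since 59 is prime, the nonzero elements of ℤ/59ℤ form a cyclic group of order 58.
As gcd(25, 58) = 1, raising to the 25th power is a bijection on this group: if s^25 ≡ t^25 then (st^{−1})^25 = 1, and the only element of order dividing gcd(25, 58) = 1 is 1, so s = t.
With f(0) = 0 this makes f injective on all of ℤ/59ℤ, hence bijective (finite equal-size domain and codomain). In particular f is bijective.
Since f is bijective, we find the preimage of 23. The inverse of x ↦ x^25 on (ℤ/59ℤ)^× is x ↦ x^7, because 25·7 = 175 = 3·58 + 1 ≡ 1 (mod 58) and x^{58} = 1 for x ≠ 0 (Fermat). So f⁻¹(23) = 23^7 mod 59.
Repeated squaring mod 59: 23^1 ≡ 23, 23^2 ≡ 23² = 529 ≡ 57, 23^4 ≡ 57² = 3249 ≡ 4. Since 7 = 4 + 2 + 1, 23^7 ≡ 4·57·23: 4·57 = 228 ≡ 51, then 51·23 = 1173 ≡ 52. So 23^7 ≡ 52 (mod 59).
Hence f⁻¹(23) = 52.

52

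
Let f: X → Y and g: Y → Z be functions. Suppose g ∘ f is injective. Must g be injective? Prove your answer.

not injective

No. Take X = {0}, Y = {0, 1, 2}, Z = {0, 1, 2}, f(a) = a for each a ∈ X, and g(b) = 1 if b ∈ {1, 2} else g(b) = b.
Then g ∘ f = f is injective (X ⊂ Y and f is the inclusion), but g(1) = g(2) = 1 with 1 ≠ 2, so g is not injective.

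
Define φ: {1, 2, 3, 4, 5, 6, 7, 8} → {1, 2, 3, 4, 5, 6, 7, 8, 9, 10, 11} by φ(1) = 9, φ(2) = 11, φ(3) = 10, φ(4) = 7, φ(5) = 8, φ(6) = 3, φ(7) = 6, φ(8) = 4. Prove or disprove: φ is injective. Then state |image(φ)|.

8

The values φ(1), …, φ(8) are 9, 11, 10, 7, 8, 3, 6, 4 — all distinct.
So φ(x_1) = φ(x_2) only when x_1 = x_2, and φ is injective.
The image of φ is {3, 4, 6, 7, 8, 9, 10, 11}, which has 8 elements.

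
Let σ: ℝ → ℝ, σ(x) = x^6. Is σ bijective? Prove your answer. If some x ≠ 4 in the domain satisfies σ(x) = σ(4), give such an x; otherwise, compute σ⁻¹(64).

σ(4) = 4096 = (−4)^6 = σ(−4) (since 6 is even), with 4 ≠ −4. So σ is not injective, hence not bijective.
For the follow-up, such an x exists: taking x = −4 ∈ ℝ gives σ(−4) = 4096 = σ(4) with −4 ≠ 4.

-4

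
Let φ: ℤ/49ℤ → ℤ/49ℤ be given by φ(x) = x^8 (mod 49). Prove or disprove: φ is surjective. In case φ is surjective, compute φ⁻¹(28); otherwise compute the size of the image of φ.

22

φ(0) = 0^8 = 0.
φ(7): Repeated squaring mod 49: 7^1 ≡ 7, 7^2 ≡ 7² = 49 ≡ 0, 7^4 ≡ 0² = 0, 7^8 ≡ 0² = 0. So 7^8 ≡ 0 (mod 49).
So φ(0) = φ(7) = 0 while 0 ≠ 7, therefore φ is not injective.
A non-injective map from the 49-element set ℤ/49ℤ to itself takes at most 48 distinct values, so it cannot be surjective. Thus φ is not surjective.
Since φ is not surjective, we determine |image(φ)|. Computing x^8 mod 49 for each x (by repeated squaring, reducing mod 49 at every step), the values φ(0), φ(1), …, φ(48) are: 0, 1, 11, 44, 23, 46, 43, 0, 8, 25, 16, 2, 32, 36, 0, 15, 39, 37, 30, 18, 29, 0, 22, 4, 9, 9, 4, 22, 0, 29, 18, 30, 37, 39, 15, 0, 36, 32, 2, 16, 25, 8, 0, 43, 46, 23, 44, 11, 1.
The distinct values are {0, 1, 2, 4, 8, 9, 11, 15, 16, 18, 22, 23, 25, 29, 30, 32, 36, 37, 39, 43, 44, 46}; there are 22 of them.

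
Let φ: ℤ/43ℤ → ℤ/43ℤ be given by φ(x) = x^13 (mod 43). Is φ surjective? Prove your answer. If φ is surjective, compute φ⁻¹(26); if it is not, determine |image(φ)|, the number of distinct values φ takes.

30

Since 43 is prime, the nonzero elements of ℤ/43ℤ form a cyclic group of order 42.
As gcd(13, 42) = 1, raising to the 13th power is a bijection on this group: if x_1^13 ≡ x_2^13 then (x_1x_2^{−1})^13 = 1, and the only element of order dividing gcd(13, 42) = 1 is 1, so x_1 = x_2.
With φ(0) = 0 this makes φ injective on all of ℤ/43ℤ, hence bijective (finite equal-size domain and codomain). In particular φ is surjective.
Since φ is surjective, we find the preimage of 26. The inverse of x ↦ x^13 on (ℤ/43ℤ)^× is x ↦ x^13, because 13·13 = 169 = 4·42 + 1 ≡ 1 (mod 42) and x^{42} = 1 for x ≠ 0 (Fermat). So φ⁻¹(26) = 26^13 mod 43.
Repeated squaring mod 43: 26^1 ≡ 26, 26^2 ≡ 26² = 676 ≡ 31, 26^4 ≡ 31² = 961 ≡ 15, 26^8 ≡ 15² = 225 ≡ 10. Since 13 = 8 + 4 + 1, 26^13 ≡ 10·15·26: 10·15 = 150 ≡ 21, then 21·26 = 546 ≡ 30. So 26^13 ≡ 30 (mod 43).
Hence φ⁻¹(26) = 30.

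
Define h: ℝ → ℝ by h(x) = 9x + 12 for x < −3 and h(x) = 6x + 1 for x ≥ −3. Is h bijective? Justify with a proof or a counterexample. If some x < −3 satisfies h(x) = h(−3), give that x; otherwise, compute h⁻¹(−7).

-29/9

Both pieces are strictly increasing (slopes 9 and 6), so each is injective on its own interval.
The left piece maps (−∞, −3) onto (−∞, −15); the right piece maps [−3, ∞) onto [−17, ∞).
These images overlap. In particular h(−3) = −17 (right piece), and solving 9x + 12 = −17 on the left piece gives x = −29/9 < −3.
So h(−29/9) = h(−3) with −29/9 ≠ −3, and h is not injective, hence not bijective. This x = −29/9 is the requested value below −3.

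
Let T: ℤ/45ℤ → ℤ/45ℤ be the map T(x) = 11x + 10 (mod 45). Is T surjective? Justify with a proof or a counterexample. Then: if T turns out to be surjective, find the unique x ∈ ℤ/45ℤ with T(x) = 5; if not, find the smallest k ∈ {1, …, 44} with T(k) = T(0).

Since gcd(11, 45) = 1, 11 is invertible modulo 45. Euclid's algorithm: 45 = 4·11 + 1; back-substituting gives 1 = 41·11 − 10·45, so 11⁻¹ ≡ 41 (mod 45).
Then y ↦ 41(y − 10) is a two-sided inverse to T, so every y ∈ ℤ/45ℤ has a preimage.
Hence T is surjective.
Since T is surjective, we find T⁻¹(5): we need 11x ≡ 5 − 10 ≡ 40 (mod 45). Using 11⁻¹ = 41: x ≡ 41·40 = 1640 = 36·45 + 20, so x = 20.
Check: T(20) = 11·20 + 10 = 230 = 5·45 + 5 ≡ 5 (mod 45).

20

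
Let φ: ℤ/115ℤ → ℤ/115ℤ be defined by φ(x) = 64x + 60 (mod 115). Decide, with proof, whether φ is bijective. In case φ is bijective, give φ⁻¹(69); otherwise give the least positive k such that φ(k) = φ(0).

Suppose φ(x_1) = φ(x_2) in ℤ/115ℤ. Then 64x_1 + 60 ≡ 64x_2 + 60 (mod 115), thus 64(x_1 − x_2) ≡ 0 (mod 115).
Since gcd(64, 115) = 1, 64 is invertible modulo 115, therefore x_1 − x_2 ≡ 0 (mod 115), i.e. x_1 = x_2.
We now compute 64⁻¹ mod 115 explicitly. Euclid's algorithm: 115 = 1·64 + 51, 64 = 1·51 + 13, 51 = 3·13 + 12, 13 = 1·12 + 1; back-substituting gives 1 = 9·64 − 5·115, so 64⁻¹ ≡ 9 (mod 115).
For any y ∈ ℤ/115ℤ, x = 9(y − 60) mod 115 satisfies φ(x) = 64·9(y − 60) + 60 ≡ y (since 64·9 ≡ 1 mod 115). So every y has a preimage.
So φ is bijective.
Since φ is bijective, we compute φ⁻¹(69): solve 64x + 60 ≡ 69 (mod 115), i.e. 64x ≡ 9 (mod 115).
Multiplying by 64⁻¹ = 9 gives x ≡ 9·9 = 81 ≡ 81 (mod 115).
Check: φ(81) = 64·81 + 60 = 5244 = 45·115 + 69 ≡ 69 (mod 115).

81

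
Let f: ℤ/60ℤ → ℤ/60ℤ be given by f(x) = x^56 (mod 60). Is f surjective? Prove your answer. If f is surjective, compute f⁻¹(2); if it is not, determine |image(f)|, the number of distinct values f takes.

8

f(2): Repeated squaring mod 60: 2^1 ≡ 2, 2^2 ≡ 2² = 4, 2^4 ≡ 4² = 16, 2^8 ≡ 16² = 256 ≡ 16, 2^16 ≡ 16² = 256 ≡ 16, 2^32 ≡ 16² = 256 ≡ 16. Since 56 = 32 + 16 + 8, 2^56 ≡ 16·16·16: 16·16 = 256 ≡ 16, then 16·16 = 256 ≡ 16. So 2^56 ≡ 16 (mod 60).
f(4): Repeated squaring mod 60: 4^1 ≡ 4, 4^2 ≡ 4² = 16, 4^4 ≡ 16² = 256 ≡ 16, 4^8 ≡ 16² = 256 ≡ 16, 4^16 ≡ 16² = 256 ≡ 16, 4^32 ≡ 16² = 256 ≡ 16. Since 56 = 32 + 16 + 8, 4^56 ≡ 16·16·16: 16·16 = 256 ≡ 16, then 16·16 = 256 ≡ 16. So 4^56 ≡ 16 (mod 60).
So f(2) = f(4) = 16 while 2 ≠ 4, hence f is not injective.
A non-injective map from the 60-element set ℤ/60ℤ to itself takes at most 59 distinct values, so it cannot be surjective. Therefore f is not surjective.
Since f is not surjective, we determine |image(f)|. Computing x^56 mod 60 for each x (by repeated squaring, reducing mod 60 at every step), the values f(0), f(1), …, f(59) are: 0, 1, 16, 21, 16, 25, 36, 1, 16, 21, 40, 1, 36, 1, 16, 45, 16, 1, 36, 1, 40, 21, 16, 1, 36, 25, 16, 21, 16, 1, 0, 1, 16, 21, 16, 25, 36, 1, 16, 21, 40, 1, 36, 1, 16, 45, 16, 1, 36, 1, 40, 21, 16, 1, 36, 25, 16, 21, 16, 1.
The distinct values are {0, 1, 16, 21, 25, 36, 40, 45}; there are 8 of them.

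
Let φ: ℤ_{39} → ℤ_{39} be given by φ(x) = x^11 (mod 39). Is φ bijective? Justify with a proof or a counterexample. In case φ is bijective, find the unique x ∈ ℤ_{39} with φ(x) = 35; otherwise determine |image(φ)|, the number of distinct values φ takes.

Computing x^11 mod 39 for each x (by repeated squaring, reducing mod 39 at every step), the values φ(0), φ(1), …, φ(38) are: 0, 1, 20, 9, 10, 8, 24, 28, 5, 3, 4, 32, 12, 13, 14, 33, 22, 23, 21, 37, 2, 18, 16, 17, 6, 25, 26, 27, 7, 35, 36, 34, 11, 15, 31, 29, 30, 19, 38.
Every element of ℤ_{39} appears exactly once in this list, so φ is a bijection, and in particular bijective.
Since φ is bijective, we read off the preimage of 35 from the same table: φ(29) = 35, so φ⁻¹(35) = 29.

29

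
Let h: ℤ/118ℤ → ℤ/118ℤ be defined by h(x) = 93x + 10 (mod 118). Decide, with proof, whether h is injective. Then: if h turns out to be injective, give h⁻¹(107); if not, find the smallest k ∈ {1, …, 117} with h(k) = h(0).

15

If h(u) = h(v), then 93u ≡ 93v (mod 118). Because gcd(93, 118) = 1, we may cancel 93 to get u ≡ v (mod 118).
Thus h is injective.
We now compute 93⁻¹ mod 118 explicitly. Euclid's algorithm: 118 = 1·93 + 25, 93 = 3·25 + 18, 25 = 1·18 + 7, 18 = 2·7 + 4, 7 = 1·4 + 3, 4 = 1·3 + 1; back-substituting gives 1 = 33·93 − 26·118, so 93⁻¹ ≡ 33 (mod 118).
Since h is injective, we compute h⁻¹(107): solve 93x + 10 ≡ 107 (mod 118), i.e. 93x ≡ 97 (mod 118).
Multiplying by 93⁻¹ = 33 gives x ≡ 33·97 = 3201 = 27·118 + 15 ≡ 15 (mod 118).
Check: h(15) = 93·15 + 10 = 1405 = 11·118 + 107 ≡ 107 (mod 118).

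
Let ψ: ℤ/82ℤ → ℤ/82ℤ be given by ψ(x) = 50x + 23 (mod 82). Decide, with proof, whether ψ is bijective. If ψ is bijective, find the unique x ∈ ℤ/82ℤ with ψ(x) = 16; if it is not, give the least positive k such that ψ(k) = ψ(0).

We have gcd(50, 82) = 2 > 1. Taking a = 0 and b = 41: ψ(0) = 23 and ψ(41) = 50·41 + 23 = 2073 ≡ 23 (mod 82).
So ψ(0) = ψ(41) while 0 ≠ 41, therefore ψ is not injective, hence not bijective.
Since ψ is not bijective, we find the least positive k with ψ(k) = ψ(0): this means 50k ≡ 0 (mod 82), i.e. 82 ∣ 50k. Since gcd(50, 82) = 2, dividing through by 2 this holds exactly when 41 ∣ 25k, and as gcd(25, 41) = 1, exactly when 41 ∣ k.
The smallest positive such k is 41.

41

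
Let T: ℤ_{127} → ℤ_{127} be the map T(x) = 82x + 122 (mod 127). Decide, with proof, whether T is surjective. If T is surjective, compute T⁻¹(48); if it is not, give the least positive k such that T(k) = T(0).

123

Since gcd(82, 127) = 1, 82 is invertible modulo 127. Euclid's algorithm: 127 = 1·82 + 45, 82 = 1·45 + 37, 45 = 1·37 + 8, 37 = 4·8 + 5, 8 = 1·5 + 3, 5 = 1·3 + 2, 3 = 1·2 + 1; back-substituting gives 1 = 79·82 − 51·127, so 82⁻¹ ≡ 79 (mod 127).
Then y ↦ 79(y − 122) is a two-sided inverse to T, so every y ∈ ℤ_{127} has a preimage.
Thus T is surjective.
Since T is surjective, we compute T⁻¹(48): solve 82x + 122 ≡ 48 (mod 127), i.e. 82x ≡ 53 (mod 127).
Multiplying by 82⁻¹ = 79 gives x ≡ 79·53 = 4187 = 32·127 + 123 ≡ 123 (mod 127).
Check: T(123) = 82·123 + 122 = 10208 = 80·127 + 48 ≡ 48 (mod 127).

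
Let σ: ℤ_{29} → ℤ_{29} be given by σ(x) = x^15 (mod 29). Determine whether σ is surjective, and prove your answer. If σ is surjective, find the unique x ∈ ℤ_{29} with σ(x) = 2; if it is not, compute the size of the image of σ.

27

Since 29 is prime, the nonzero elements of ℤ_{29} form a cyclic group of order 28.
As gcd(15, 28) = 1, raising to the 15th power is a bijection on this group: if a^15 ≡ b^15 then (ab^{−1})^15 = 1, and the only element of order dividing gcd(15, 28) = 1 is 1, so a = b.
With σ(0) = 0 this makes σ injective on all of ℤ_{29}, hence bijective (finite equal-size domain and codomain). In particular σ is surjective.
Since σ is surjective, we find the preimage of 2. The inverse of x ↦ x^15 on (ℤ_{29})^× is x ↦ x^15, because 15·15 = 225 = 8·28 + 1 ≡ 1 (mod 28) and x^{28} = 1 for x ≠ 0 (Fermat). So σ⁻¹(2) = 2^15 mod 29.
Repeated squaring mod 29: 2^1 ≡ 2, 2^2 ≡ 2² = 4, 2^4 ≡ 4² = 16, 2^8 ≡ 16² = 256 ≡ 24. Since 15 = 8 + 4 + 2 + 1, 2^15 ≡ 24·16·4·2: 24·16 = 384 ≡ 7, then 7·4 = 28, then 28·2 = 56 ≡ 27. So 2^15 ≡ 27 (mod 29).
Hence σ⁻¹(2) = 27.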